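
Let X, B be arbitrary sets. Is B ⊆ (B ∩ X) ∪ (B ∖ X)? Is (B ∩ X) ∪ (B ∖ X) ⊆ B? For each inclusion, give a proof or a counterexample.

(⊆) Let x ∈ B. Then either x ∈ B and x ∉ X; or x ∈ X ∩ B. In each case x ∈ (B ∩ X) ∪ (B ∖ X), so B ⊆ (B ∩ X) ∪ (B ∖ X).

(⊇) Let x ∈ (B ∩ X) ∪ (B ∖ X). Then either x ∈ B and x ∉ X; or x ∈ X ∩ B. In each case x ∈ B, so (B ∩ X) ∪ (B ∖ X) ⊆ B.

Both inclusions hold; the sets are equal.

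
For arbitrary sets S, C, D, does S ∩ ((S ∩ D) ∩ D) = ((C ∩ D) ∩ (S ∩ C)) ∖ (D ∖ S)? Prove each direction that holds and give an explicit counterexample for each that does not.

(⟸) Let x ∈ ((C ∩ D) ∩ (S ∩ C)) ∖ (D ∖ S). Then x ∈ S ∩ C ∩ D, from which x ∈ S ∩ ((S ∩ D) ∩ D).

(⟹) This inclusion fails. Take S = {1}, C = ∅, D = {1}; then 1 ∈ S ∩ ((S ∩ D) ∩ D) but 1 ∉ ((C ∩ D) ∩ (S ∩ C)) ∖ (D ∖ S).

(⊆) fails; (⊇) holds.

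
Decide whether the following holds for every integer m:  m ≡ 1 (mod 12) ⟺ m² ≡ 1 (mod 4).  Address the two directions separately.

The forward direction holds; the converse fails.

(⇒) Suppose m ≡ 1 (mod 12). Then m² ≡ 1² = 1 (mod 12), and since 4 ∣ 12, also m² ≡ 1 (mod 4).

(⇐) This fails: take m = 3. Then 3² = 9 ≡ 1 (mod 4), yet 3 ≡ 3 (mod 12), not 1.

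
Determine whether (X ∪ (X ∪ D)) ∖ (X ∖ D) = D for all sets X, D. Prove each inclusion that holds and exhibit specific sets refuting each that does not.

(⊆) Let x ∈ (X ∪ (X ∪ D)) ∖ (X ∖ D). Then either x ∈ D and x ∉ X; or x ∈ X ∩ D. In each case x ∈ D, so (X ∪ (X ∪ D)) ∖ (X ∖ D) ⊆ D.

(⊇) Let x ∈ D. Then either x ∈ D and x ∉ X; or x ∈ X ∩ D. In each case x ∈ (X ∪ (X ∪ D)) ∖ (X ∖ D), so D ⊆ (X ∪ (X ∪ D)) ∖ (X ∖ D).

The two sets are equal.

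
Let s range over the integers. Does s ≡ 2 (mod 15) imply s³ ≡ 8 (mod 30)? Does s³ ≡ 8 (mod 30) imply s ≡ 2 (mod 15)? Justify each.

(⇒) fails; (⇐) holds.

[⇒] This fails: take s = 17. Then 17 ≡ 2 (mod 15), but 17³ = 4913 ≡ 23 (mod 30), not 8.

[⇐] Conversely, the residues r modulo 30 with r³ ≡ 8 (mod 30) are exactly {2}, and each is ≡ 2 (mod 15).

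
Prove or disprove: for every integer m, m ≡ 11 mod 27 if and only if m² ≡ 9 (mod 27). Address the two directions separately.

Both directions fail.

(⇒) This fails: take m = 11. Then 11 ≡ 11 (mod 27), but 11² = 121 ≡ 13 (mod 27), not 9.

(⇐) This fails: take m = 3. Then 3² = 9 ≡ 9 (mod 27), yet 3 ≡ 3 (mod 27), not 11.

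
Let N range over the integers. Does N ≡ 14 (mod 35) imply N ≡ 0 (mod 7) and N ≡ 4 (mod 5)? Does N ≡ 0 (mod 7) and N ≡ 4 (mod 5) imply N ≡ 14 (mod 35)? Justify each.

Converse. If N ≡ 0 (mod 7) and N ≡ 4 (mod 5), then by the Chinese remainder theorem N ≡ 14 (mod 35). This is exactly N ≡ 14 (mod 35).

Forward direction. Suppose N ≡ 14 (mod 35); write N = 35j + 14. Since 7 ∣ 35, reducing mod 7 gives N ≡ 14 ≡ 0 (mod 7); since 5 ∣ 35, reducing mod 5 gives N ≡ 14 ≡ 4 (mod 5).

Both implications hold.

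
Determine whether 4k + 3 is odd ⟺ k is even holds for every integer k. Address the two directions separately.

Forward direction. This fails: take k = 3. Then 4k + 3 = 15, which is odd, yet k = 3 is odd, not even.

Converse. Suppose k is even. Since 4 is even, 4k is even for every k, so 4k + 3 has the same parity as 3, which is odd. Hence 4k + 3 is odd.

Not equivalent: only (⇐) holds.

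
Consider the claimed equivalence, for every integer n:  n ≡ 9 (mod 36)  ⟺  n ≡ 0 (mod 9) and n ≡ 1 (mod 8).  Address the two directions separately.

Only the converse holds.

(⟹) This fails: n = 45 gives 45 ≡ 9 (mod 36) but 45 ≡ 5 (mod 8), so the conjunction on the right does not hold.

(⟸) Conversely, if n ≡ 0 (mod 9) and n ≡ 1 (mod 8), then by the Chinese remainder theorem n ≡ 9 (mod 72). Since 9 ≡ 9 (mod 36) and 36 ∣ 72, we get n ≡ 9 (mod 36).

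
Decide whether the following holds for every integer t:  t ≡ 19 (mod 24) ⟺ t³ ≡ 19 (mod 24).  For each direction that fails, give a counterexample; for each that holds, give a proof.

Both implications hold.

(⟸) Suppose t³ ≡ 19 (mod 24). The only residue r in {0, …, 23} with r³ ≡ 19 (mod 24) is r = 19, so t ≡ 19 (mod 24).

(⟹) Suppose t ≡ 19 (mod 24). Write t = 24j + 19. Then (24j + 19)³ = 13824j³ + 32832j² + 25992j + 6859 = 24(576j³ + 1368j² + 1083j + 285) + 19, so t³ ≡ 19 (mod 24).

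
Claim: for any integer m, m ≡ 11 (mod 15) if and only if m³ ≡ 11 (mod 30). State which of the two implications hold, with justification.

Only the converse holds.

(→) This fails: take m = 26. Then 26 ≡ 11 (mod 15), but 26³ = 17576 ≡ 26 (mod 30), not 11.

(←) Conversely, the residues r modulo 30 with r³ ≡ 11 (mod 30) are exactly {11}, and each is ≡ 11 (mod 15).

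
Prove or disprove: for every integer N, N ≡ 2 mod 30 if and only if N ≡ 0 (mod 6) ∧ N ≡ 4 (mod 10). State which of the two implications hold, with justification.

Both directions fail.

(⇒) This fails: N = 2 gives 2 ≡ 2 (mod 30) but 2 ≡ 2 (mod 6), so the conjunction on the right does not hold.

(⇐) This fails: N = 24 satisfies both congruences on the right (24 ≡ 0 mod 6 and 24 ≡ 4 mod 10) yet 24 ≡ 24 (mod 30), not 2.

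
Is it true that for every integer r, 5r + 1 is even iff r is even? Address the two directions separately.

(⇒) This fails: r = 7 gives 5r + 1 = 36, which is even, but 7 is odd, not even.

(⇐) This also fails: r = 4 is even, but 5r + 1 = 21 is odd, not even.

Both directions fail.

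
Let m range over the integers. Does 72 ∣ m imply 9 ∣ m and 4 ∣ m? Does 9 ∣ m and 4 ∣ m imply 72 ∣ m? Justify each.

Only the forward direction holds.

(→) If 72 ∣ m, write m = 72q. Since 72 = 8·9, m = 9·(8q), so 9 ∣ m; and since 72 = 18·4, m = 4·(18q), so 4 ∣ m.

(←) This fails: take m = 36. Both 9 ∣ 36 and 4 ∣ 36, yet 36 is not a multiple of 72 (since 36 = 0·72 + 36), so 72 ∤ 36.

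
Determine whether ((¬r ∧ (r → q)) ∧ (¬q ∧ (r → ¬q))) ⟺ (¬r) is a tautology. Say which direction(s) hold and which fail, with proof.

Not equivalent: only (⇒) holds.

(⟹) Assume the antecedent. If q is true, the antecedent cannot hold. If q is false, the antecedent forces (q = F, r = F), and ¬r holds there. Either way ¬r holds.

(⟸) This fails. Under q = T, r = F, the left side is false but the right side is true.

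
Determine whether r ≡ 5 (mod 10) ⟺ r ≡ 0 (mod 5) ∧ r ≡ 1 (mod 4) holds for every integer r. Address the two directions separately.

(⟹) This fails: r = 15 gives 15 ≡ 5 (mod 10) but 15 ≡ 3 (mod 4), so the conjunction on the right does not hold.

(⟸) Conversely, if r ≡ 0 (mod 5) and r ≡ 1 (mod 4), then by the Chinese remainder theorem r ≡ 5 (mod 20). Since 5 ≡ 5 (mod 10) and 10 ∣ 20, we get r ≡ 5 (mod 10).

(⇒) fails; (⇐) holds.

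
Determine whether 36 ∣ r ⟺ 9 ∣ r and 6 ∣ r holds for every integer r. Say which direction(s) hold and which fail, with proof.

(→) If 36 ∣ r, write r = 36q. Since 36 = 4·9, r = 9·(4q), so 9 ∣ r; and since 36 = 6·6, r = 6·(6q), so 6 ∣ r.

(←) This fails: take r = 18. Both 9 ∣ 18 and 6 ∣ 18, yet 18 is not a multiple of 36 (since 18 = 0·36 + 18), so 36 ∤ 18.

Not equivalent: only (⇒) holds.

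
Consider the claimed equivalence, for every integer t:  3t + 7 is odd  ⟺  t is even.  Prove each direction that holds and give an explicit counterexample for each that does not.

Equivalent; both directions hold.

(⟹) Suppose 3t + 7 is odd. Since 3 is odd, 3t and t have the same parity, so 3t + 7 ≡ t + 7 (mod 2). As 7 is odd, 3t + 7 is odd exactly when t is even. Thus t is even.

(⟸) Conversely, suppose t is even; write t = 2j. Then 3t + 7 = 3·(2j) + 7 = 2·3j + 7, which is odd.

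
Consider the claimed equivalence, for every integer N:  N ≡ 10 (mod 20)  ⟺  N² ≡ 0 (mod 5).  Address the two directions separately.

(⇒) Suppose N ≡ 10 (mod 20). Then N² ≡ 10² = 100 (mod 20), and since 5 ∣ 20, also N² ≡ 0 (mod 5).

(⇐) This fails: take N = 0. Then 0² = 0 ≡ 0 (mod 5), yet 0 ≡ 0 (mod 20), not 10.

Only the forward direction holds.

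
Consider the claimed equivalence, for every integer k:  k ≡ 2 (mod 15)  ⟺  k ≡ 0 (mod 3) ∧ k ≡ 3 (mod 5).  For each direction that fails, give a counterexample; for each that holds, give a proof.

[⇒] This fails: k = 2 gives 2 ≡ 2 (mod 15) but 2 ≡ 2 (mod 3), so the conjunction on the right does not hold.

[⇐] This fails: k = 3 satisfies both congruences on the right (3 ≡ 0 mod 3 and 3 ≡ 3 mod 5) yet 3 ≡ 3 (mod 15), not 2.

Both directions fail.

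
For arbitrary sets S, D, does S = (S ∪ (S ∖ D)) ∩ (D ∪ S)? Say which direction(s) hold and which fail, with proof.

Forward inclusion. Let x ∈ S. Then either x ∈ S and x ∉ D; or x ∈ S ∩ D. In each case x ∈ (S ∪ (S ∖ D)) ∩ (D ∪ S), so S ⊆ (S ∪ (S ∖ D)) ∩ (D ∪ S).

Reverse inclusion. Let x ∈ (S ∪ (S ∖ D)) ∩ (D ∪ S). Then either x ∈ S and x ∉ D; or x ∈ S ∩ D. In each case x ∈ S, so (S ∪ (S ∖ D)) ∩ (D ∪ S) ⊆ S.

Both inclusions hold; the sets are equal.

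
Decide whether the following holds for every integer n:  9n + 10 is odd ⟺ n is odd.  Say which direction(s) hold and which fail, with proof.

Equivalent; both directions hold.

(→) Suppose 9n + 10 is odd. Since 9 is odd, 9n and n have the same parity, so 9n + 10 ≡ n + 10 (mod 2). As 10 is even, 9n + 10 is odd exactly when n is odd. Thus n is odd.

(←) Conversely, suppose n is odd; write n = 2j + 1. Then 9n + 10 = 9·(2j + 1) + 10 = 2·9j + 19, which is odd.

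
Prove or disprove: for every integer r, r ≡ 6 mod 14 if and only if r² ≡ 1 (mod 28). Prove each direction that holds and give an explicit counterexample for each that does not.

Both directions fail.

(⟹) This fails: take r = 6. Then 6 ≡ 6 (mod 14), but 6² = 36 ≡ 8 (mod 28), not 1.

(⟸) This fails: take r = 1. Then 1² = 1 ≡ 1 (mod 28), yet 1 ≡ 1 (mod 14), not 6.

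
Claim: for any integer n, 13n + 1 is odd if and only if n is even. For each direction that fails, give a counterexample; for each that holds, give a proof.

[⇒] Suppose 13n + 1 is odd. Since 13 is odd, 13n and n have the same parity, so 13n + 1 ≡ n + 1 (mod 2). As 1 is odd, 13n + 1 is odd exactly when n is even. Thus n is even.

[⇐] Conversely, suppose n is even; write n = 2j. Then 13n + 1 = 13·(2j) + 1 = 2·13j + 1, which is odd.

Equivalent; both directions hold.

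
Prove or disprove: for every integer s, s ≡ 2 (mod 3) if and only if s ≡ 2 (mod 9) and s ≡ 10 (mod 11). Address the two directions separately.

(⇒) This fails: s = 2 gives 2 ≡ 2 (mod 3) but 2 ≡ 2 (mod 11), so the conjunction on the right does not hold.

(⇐) Conversely, if s ≡ 2 (mod 9) and s ≡ 10 (mod 11), then by the Chinese remainder theorem s ≡ 65 (mod 99). Since 65 ≡ 2 (mod 3) and 3 ∣ 99, we get s ≡ 2 (mod 3).

Only the converse holds.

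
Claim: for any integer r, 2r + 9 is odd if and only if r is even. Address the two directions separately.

(⇐) Suppose r is even. Since 2 is even, 2r is even for every r, so 2r + 9 has the same parity as 9, which is odd. Hence 2r + 9 is odd.

(⇒) This fails: take r = 7. Then 2r + 9 = 23, which is odd, yet r = 7 is odd, not even.

The forward direction fails; the converse holds.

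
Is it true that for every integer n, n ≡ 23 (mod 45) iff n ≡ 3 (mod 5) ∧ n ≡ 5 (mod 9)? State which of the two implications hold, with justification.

Forward direction. Suppose n ≡ 23 (mod 45); write n = 45j + 23. Since 5 ∣ 45, reducing mod 5 gives n ≡ 23 ≡ 3 (mod 5); since 9 ∣ 45, reducing mod 9 gives n ≡ 23 ≡ 5 (mod 9).

Converse. If n ≡ 3 (mod 5) and n ≡ 5 (mod 9), then by the Chinese remainder theorem n ≡ 23 (mod 45). This is exactly n ≡ 23 (mod 45).

Both directions hold; the statement is true.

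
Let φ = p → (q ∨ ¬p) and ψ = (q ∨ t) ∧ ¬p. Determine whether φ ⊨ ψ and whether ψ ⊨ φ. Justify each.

Not equivalent: only (⇐) holds.

[⇒] This fails. Under t = F, p = F, q = F, the left side is true but the right side is false.

[⇐] Assume the antecedent. If t is true, the antecedent forces (t = T, p = F, q = F) or (t = T, p = F, q = T), and p → (q ∨ ¬p) holds there. If t is false, the antecedent forces (t = F, p = F, q = T), and p → (q ∨ ¬p) holds there. Either way p → (q ∨ ¬p) holds.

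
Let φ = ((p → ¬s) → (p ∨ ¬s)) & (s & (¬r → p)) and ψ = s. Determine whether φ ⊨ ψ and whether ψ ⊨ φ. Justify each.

(⇒) holds; (⇐) fails.

Forward direction. Assume the antecedent. If r is true, the antecedent forces (r = T, s = T, p = T), and s holds there. If r is false, the antecedent forces (r = F, s = T, p = T), and s holds there. Either way s holds.

Converse. This fails. Under r = F, s = T, p = F, the left side is false but the right side is true.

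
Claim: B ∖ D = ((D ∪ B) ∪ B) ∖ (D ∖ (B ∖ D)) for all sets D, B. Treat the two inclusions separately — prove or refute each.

(⊆) Let x ∈ B ∖ D. Then x ∈ B and x ∉ D, from which x ∈ ((D ∪ B) ∪ B) ∖ (D ∖ (B ∖ D)).

(⊇) Let x ∈ ((D ∪ B) ∪ B) ∖ (D ∖ (B ∖ D)). Then x ∈ B and x ∉ D, from which x ∈ B ∖ D.

The two sets are equal.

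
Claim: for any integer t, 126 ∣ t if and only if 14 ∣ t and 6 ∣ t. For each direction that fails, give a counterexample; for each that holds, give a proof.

(→) If 126 ∣ t, write t = 126q. Since 126 = 9·14, t = 14·(9q), so 14 ∣ t; and since 126 = 21·6, t = 6·(21q), so 6 ∣ t.

(←) This fails: take t = 42. Both 14 ∣ 42 and 6 ∣ 42, yet 42 is not a multiple of 126 (since 42 = 0·126 + 42), so 126 ∤ 42.

Only the forward implication holds.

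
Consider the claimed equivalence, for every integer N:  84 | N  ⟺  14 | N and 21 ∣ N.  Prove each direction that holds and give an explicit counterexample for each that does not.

Only the forward direction holds.

[⇐] This fails: take N = 42. Both 14 ∣ 42 and 21 ∣ 42, yet 42 is not a multiple of 84 (since 42 = 0·84 + 42), so 84 ∤ 42.

[⇒] If 84 ∣ N, write N = 84q. Since 84 = 6·14, N = 14·(6q), so 14 ∣ N; and since 84 = 4·21, N = 21·(4q), so 21 ∣ N.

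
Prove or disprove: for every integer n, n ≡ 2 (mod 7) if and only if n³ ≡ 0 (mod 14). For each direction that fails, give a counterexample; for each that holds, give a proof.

Both directions fail.

Forward direction. This fails: take n = 2. Then 2 ≡ 2 (mod 7), but 2³ = 8 ≡ 8 (mod 14), not 0.

Converse. This fails: take n = 0. Then 0³ = 0 ≡ 0 (mod 14), yet 0 ≡ 0 (mod 7), not 2.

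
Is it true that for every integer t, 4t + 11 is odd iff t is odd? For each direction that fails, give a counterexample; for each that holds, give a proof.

(⟹) This fails: take t = 6. Then 4t + 11 = 35, which is odd, yet t = 6 is even, not odd.

(⟸) Suppose t is odd. Since 4 is even, 4t is even for every t, so 4t + 11 has the same parity as 11, which is odd. Hence 4t + 11 is odd.

Not equivalent: only (⇐) holds.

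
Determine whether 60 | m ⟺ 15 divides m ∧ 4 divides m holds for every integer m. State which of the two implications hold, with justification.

Both directions hold; the statement is true.

[⇐] Suppose 15 ∣ m and 4 ∣ m. Any common multiple of 15 and 4 is a multiple of their lcm; here gcd(15, 4) = 1, so lcm(15, 4) = 15·4 = 60, so 60 ∣ m.

[⇒] If 60 ∣ m, write m = 60q. Since 60 = 4·15, m = 15·(4q), so 15 ∣ m; and since 60 = 15·4, m = 4·(15q), so 4 ∣ m.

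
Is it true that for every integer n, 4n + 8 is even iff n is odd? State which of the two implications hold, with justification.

(⇒) fails; (⇐) holds.

(→) This fails: take n = 2. Then 4n + 8 = 16, which is even, yet n = 2 is even, not odd.

(←) Suppose n is odd. Since 4 is even, 4n is even for every n, so 4n + 8 has the same parity as 8, which is even. Hence 4n + 8 is even.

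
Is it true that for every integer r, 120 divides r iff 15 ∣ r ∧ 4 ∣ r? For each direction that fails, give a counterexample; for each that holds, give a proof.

(⟹) If 120 ∣ r, write r = 120q. Since 120 = 8·15, r = 15·(8q), so 15 ∣ r; and since 120 = 30·4, r = 4·(30q), so 4 ∣ r.

(⟸) This fails: take r = 60. Both 15 ∣ 60 and 4 ∣ 60, yet 60 is not a multiple of 120 (since 60 = 0·120 + 60), so 120 ∤ 60.

(⇒) holds; (⇐) fails.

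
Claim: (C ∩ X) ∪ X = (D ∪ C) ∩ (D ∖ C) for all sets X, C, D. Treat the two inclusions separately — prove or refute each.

Forward inclusion. This inclusion fails. Take X = {1}, C = ∅, D = ∅; then 1 ∈ (C ∩ X) ∪ X but 1 ∉ (D ∪ C) ∩ (D ∖ C).

Reverse inclusion. This inclusion fails. Take X = ∅, C = ∅, D = {1}; then 1 ∈ (D ∪ C) ∩ (D ∖ C) but 1 ∉ (C ∩ X) ∪ X.

(⊆) fails and (⊇) fails.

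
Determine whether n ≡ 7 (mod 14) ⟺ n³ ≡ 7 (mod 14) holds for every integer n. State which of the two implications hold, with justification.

(→) Suppose n ≡ 7 (mod 14). Write n = 14j + 7. Then (14j + 7)³ = 2744j³ + 4116j² + 2058j + 343 = 14(196j³ + 294j² + 147j + 24) + 7, so n³ ≡ 7 (mod 14).

(←) Conversely, suppose n³ ≡ 7 (mod 14). The only residue r in {0, …, 13} with r³ ≡ 7 (mod 14) is r = 7, so n ≡ 7 (mod 14).

Both directions hold; the statement is true.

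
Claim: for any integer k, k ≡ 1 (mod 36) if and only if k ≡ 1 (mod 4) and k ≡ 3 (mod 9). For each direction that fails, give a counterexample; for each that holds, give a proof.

Both directions fail.

(⇒) This fails: k = 1 gives 1 ≡ 1 (mod 36) but 1 ≡ 1 (mod 9), so the conjunction on the right does not hold.

(⇐) This fails: k = 21 satisfies both congruences on the right (21 ≡ 1 mod 4 and 21 ≡ 3 mod 9) yet 21 ≡ 21 (mod 36), not 1.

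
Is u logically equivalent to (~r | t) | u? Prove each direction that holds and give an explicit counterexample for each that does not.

The forward direction holds; the converse fails.

(⟹) Assume the antecedent. If r is true, the antecedent forces (r = T, t = F, u = T) or (r = T, t = T, u = T), and (~r | t) | u holds there. If r is false, (~r | t) | u reduces to true regardless of the other variables. Either way (~r | t) | u holds.

(⟸) This fails. Under r = F, t = F, u = F, the left side is false but the right side is true.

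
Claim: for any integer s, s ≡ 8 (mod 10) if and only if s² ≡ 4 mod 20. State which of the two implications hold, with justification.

Not equivalent: only (⇒) holds.

(⟹) Suppose s ≡ 8 (mod 10). Working modulo 20, s ∈ {8, 18}; for each such r, r² ≡ 4 (mod 20).

(⟸) This fails: take s = 2. Then 2² = 4 ≡ 4 (mod 20), yet 2 ≡ 2 (mod 10), not 8.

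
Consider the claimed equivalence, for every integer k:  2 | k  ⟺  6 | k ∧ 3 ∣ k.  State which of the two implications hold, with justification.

(⇒) fails; (⇐) holds.

(⟹) This fails: take k = 2. Certainly 2 ∣ 2, but 6 ∤ 2.

(⟸) Suppose 6 ∣ k and 3 ∣ k. Any common multiple of 6 and 3 is a multiple of their lcm; here lcm(6, 3) = 6·3/gcd(6, 3) = 18/3 = 6, so 6 ∣ k. Since 2 ∣ 6, it follows that 2 ∣ k.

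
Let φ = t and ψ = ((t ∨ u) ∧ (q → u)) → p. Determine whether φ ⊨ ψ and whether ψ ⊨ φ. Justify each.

Neither direction holds.

(⇒) This fails. Under u = F, q = F, t = T, p = F, the left side is true but the right side is false.

(⇐) This fails. Under u = F, q = F, t = F, p = F, the left side is false but the right side is true.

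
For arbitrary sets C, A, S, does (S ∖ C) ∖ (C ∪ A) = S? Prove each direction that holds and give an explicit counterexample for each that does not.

The sets are not equal: only the forward inclusion holds.

Reverse inclusion. This inclusion fails. Take C = {1}, A = ∅, S = {1}; then 1 ∈ S but 1 ∉ (S ∖ C) ∖ (C ∪ A).

Forward inclusion. Let x ∈ (S ∖ C) ∖ (C ∪ A). Then x ∈ S and x ∉ C, A, from which x ∈ S.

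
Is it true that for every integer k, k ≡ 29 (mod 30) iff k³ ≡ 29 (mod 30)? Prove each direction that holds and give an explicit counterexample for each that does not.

(⇒) Suppose k ≡ 29 (mod 30). Write k = 30j + 29. Then (30j + 29)³ = 27000j³ + 78300j² + 75690j + 24389 = 30(900j³ + 2610j² + 2523j + 812) + 29, so k³ ≡ 29 (mod 30).

(⇐) Conversely, suppose k³ ≡ 29 (mod 30). The only residue r in {0, …, 29} with r³ ≡ 29 (mod 30) is r = 29, so k ≡ 29 (mod 30).

Both directions hold.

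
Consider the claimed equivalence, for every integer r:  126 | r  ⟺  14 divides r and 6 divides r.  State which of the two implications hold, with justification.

Only the forward direction holds.

(⟸) This fails: take r = 42. Both 14 ∣ 42 and 6 ∣ 42, yet 42 is not a multiple of 126 (since 42 = 0·126 + 42), so 126 ∤ 42.

(⟹) If 126 ∣ r, write r = 126q. Since 126 = 9·14, r = 14·(9q), so 14 ∣ r; and since 126 = 21·6, r = 6·(21q), so 6 ∣ r.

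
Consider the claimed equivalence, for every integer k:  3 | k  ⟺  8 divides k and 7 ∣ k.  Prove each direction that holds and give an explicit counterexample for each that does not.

(⇒) fails and (⇐) fails.

Forward direction. This fails: take k = 3. Certainly 3 ∣ 3, but 8 ∤ 3.

Converse. This fails: take k = 56. Both 8 ∣ 56 and 7 ∣ 56, yet 56 is not a multiple of 3 (since 56 = 18·3 + 2), so 3 ∤ 56.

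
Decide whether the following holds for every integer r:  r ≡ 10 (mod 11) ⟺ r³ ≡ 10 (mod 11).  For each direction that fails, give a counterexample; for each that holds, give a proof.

Equivalent; both directions hold.

(←) Suppose r³ ≡ 10 (mod 11). The only residue r in {0, …, 10} with r³ ≡ 10 (mod 11) is r = 10, so r ≡ 10 (mod 11).

(→) Suppose r ≡ 10 (mod 11). Write r = 11j + 10. Then (11j + 10)³ = 1331j³ + 3630j² + 3300j + 1000 = 11(121j³ + 330j² + 300j + 90) + 10, so r³ ≡ 10 (mod 11).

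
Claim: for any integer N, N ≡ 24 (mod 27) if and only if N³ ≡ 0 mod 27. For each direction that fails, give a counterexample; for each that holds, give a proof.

Forward direction. Suppose N ≡ 24 (mod 27). Write N = 27j + 24. Then (27j + 24)³ = 19683j³ + 52488j² + 46656j + 13824 = 27(729j³ + 1944j² + 1728j + 512) + 0, so N³ ≡ 0 (mod 27).

Converse. This fails: take N = 0. Then 0³ = 0 ≡ 0 (mod 27), yet 0 ≡ 0 (mod 27), not 24.

(⇒) holds; (⇐) fails.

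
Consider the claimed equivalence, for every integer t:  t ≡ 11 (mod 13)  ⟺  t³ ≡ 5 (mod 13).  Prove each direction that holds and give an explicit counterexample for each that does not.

(⇒) holds; (⇐) fails.

[⇒] Suppose t ≡ 11 (mod 13). Write t = 13j + 11. Then (13j + 11)³ = 2197j³ + 5577j² + 4719j + 1331 = 13(169j³ + 429j² + 363j + 102) + 5, so t³ ≡ 5 (mod 13).

[⇐] This fails: take t = 7. Then 7³ = 343 ≡ 5 (mod 13), yet 7 ≡ 7 (mod 13), not 11.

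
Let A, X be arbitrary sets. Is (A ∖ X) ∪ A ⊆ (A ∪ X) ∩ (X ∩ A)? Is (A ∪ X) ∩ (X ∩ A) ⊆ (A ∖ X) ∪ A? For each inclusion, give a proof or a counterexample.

(⊆) This inclusion fails. Take A = {1}, X = ∅; then 1 ∈ (A ∖ X) ∪ A but 1 ∉ (A ∪ X) ∩ (X ∩ A).

(⊇) Let x ∈ (A ∪ X) ∩ (X ∩ A). Then x ∈ A ∩ X, from which x ∈ (A ∖ X) ∪ A.

Only the reverse inclusion holds.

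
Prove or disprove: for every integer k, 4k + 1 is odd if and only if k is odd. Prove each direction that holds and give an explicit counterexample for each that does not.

(⇒) fails; (⇐) holds.

(⟹) This fails: take k = 6. Then 4k + 1 = 25, which is odd, yet k = 6 is even, not odd.

(⟸) Suppose k is odd. Since 4 is even, 4k is even for every k, so 4k + 1 has the same parity as 1, which is odd. Hence 4k + 1 is odd.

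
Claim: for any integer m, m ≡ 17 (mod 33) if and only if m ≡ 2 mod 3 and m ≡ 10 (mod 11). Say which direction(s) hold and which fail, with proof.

[⇒] This fails: m = 17 gives 17 ≡ 17 (mod 33) but 17 ≡ 6 (mod 11), so the conjunction on the right does not hold.

[⇐] This fails: m = 32 satisfies both congruences on the right (32 ≡ 2 mod 3 and 32 ≡ 10 mod 11) yet 32 ≡ 32 (mod 33), not 17.

(⇒) fails and (⇐) fails.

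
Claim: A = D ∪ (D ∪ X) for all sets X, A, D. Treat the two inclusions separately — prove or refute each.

Neither inclusion holds.

(⟹) This inclusion fails. Take X = ∅, A = {1}, D = ∅; then 1 ∈ A but 1 ∉ D ∪ (D ∪ X).

(⟸) This inclusion fails. Take X = {1}, A = ∅, D = ∅; then 1 ∈ D ∪ (D ∪ X) but 1 ∉ A.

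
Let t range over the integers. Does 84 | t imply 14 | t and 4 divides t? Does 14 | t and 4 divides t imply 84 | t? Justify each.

(⇒) If 84 ∣ t, write t = 84q. Since 84 = 6·14, t = 14·(6q), so 14 ∣ t; and since 84 = 21·4, t = 4·(21q), so 4 ∣ t.

(⇐) This fails: take t = 28. Both 14 ∣ 28 and 4 ∣ 28, yet 28 is not a multiple of 84 (since 28 = 0·84 + 28), so 84 ∤ 28.

The forward direction holds; the converse fails.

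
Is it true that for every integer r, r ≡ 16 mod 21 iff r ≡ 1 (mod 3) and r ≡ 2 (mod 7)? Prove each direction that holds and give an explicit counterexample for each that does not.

(→) Suppose r ≡ 16 (mod 21); write r = 21j + 16. Since 3 ∣ 21, reducing mod 3 gives r ≡ 16 ≡ 1 (mod 3); since 7 ∣ 21, reducing mod 7 gives r ≡ 16 ≡ 2 (mod 7).

(←) Conversely, if r ≡ 1 (mod 3) and r ≡ 2 (mod 7), then by the Chinese remainder theorem r ≡ 16 (mod 21). This is exactly r ≡ 16 (mod 21).

The biconditional holds.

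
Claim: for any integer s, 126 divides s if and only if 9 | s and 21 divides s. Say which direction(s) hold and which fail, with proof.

Forward direction. If 126 ∣ s, write s = 126q. Since 126 = 14·9, s = 9·(14q), so 9 ∣ s; and since 126 = 6·21, s = 21·(6q), so 21 ∣ s.

Converse. This fails: take s = 63. Both 9 ∣ 63 and 21 ∣ 63, yet 63 is not a multiple of 126 (since 63 = 0·126 + 63), so 126 ∤ 63.

Only the forward direction holds.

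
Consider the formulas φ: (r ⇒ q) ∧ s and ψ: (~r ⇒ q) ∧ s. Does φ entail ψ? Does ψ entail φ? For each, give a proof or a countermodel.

(⟹) This fails. Under r = F, s = T, q = F, the left side is true but the right side is false.

(⟸) This fails. Under r = T, s = T, q = F, the left side is false but the right side is true.

(⇒) fails and (⇐) fails.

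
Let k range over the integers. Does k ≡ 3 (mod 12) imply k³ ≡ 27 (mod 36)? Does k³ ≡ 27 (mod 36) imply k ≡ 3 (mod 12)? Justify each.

Both implications hold.

[⇐] The residues r modulo 36 with r³ ≡ 27 (mod 36) are exactly {3, 15, 27}, and each is ≡ 3 (mod 12).

[⇒] Suppose k ≡ 3 (mod 12). Working modulo 36, k ∈ {3, 15, 27}; for each such r, r³ ≡ 27 (mod 36).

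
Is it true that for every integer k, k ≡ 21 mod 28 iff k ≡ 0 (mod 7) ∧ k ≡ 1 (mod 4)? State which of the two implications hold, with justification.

[⇒] Suppose k ≡ 21 (mod 28); write k = 28j + 21. Since 7 ∣ 28, reducing mod 7 gives k ≡ 21 ≡ 0 (mod 7); since 4 ∣ 28, reducing mod 4 gives k ≡ 21 ≡ 1 (mod 4).

[⇐] Conversely, if k ≡ 0 (mod 7) and k ≡ 1 (mod 4), then by the Chinese remainder theorem k ≡ 21 (mod 28). This is exactly k ≡ 21 (mod 28).

Both directions hold.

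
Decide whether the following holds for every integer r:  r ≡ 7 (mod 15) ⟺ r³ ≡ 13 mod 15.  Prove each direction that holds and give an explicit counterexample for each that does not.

Both directions hold.

(⇒) Suppose r ≡ 7 (mod 15). Write r = 15j + 7. Then (15j + 7)³ = 3375j³ + 4725j² + 2205j + 343 = 15(225j³ + 315j² + 147j + 22) + 13, so r³ ≡ 13 (mod 15).

(⇐) Conversely, suppose r³ ≡ 13 (mod 15). The only residue r in {0, …, 14} with r³ ≡ 13 (mod 15) is r = 7, so r ≡ 7 (mod 15).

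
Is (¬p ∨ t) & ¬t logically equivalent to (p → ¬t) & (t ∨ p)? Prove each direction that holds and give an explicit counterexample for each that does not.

[⇒] This fails. Under p = F, t = F, the left side is true but the right side is false.

[⇐] This fails. Under p = T, t = F, the left side is false but the right side is true.

(⇒) fails and (⇐) fails.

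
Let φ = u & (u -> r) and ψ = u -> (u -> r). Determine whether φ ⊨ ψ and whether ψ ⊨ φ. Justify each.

The forward direction holds; the converse fails.

(⇒) Assume the antecedent. If u is true, the antecedent forces (u = T, r = T), and u -> (u -> r) holds there. If u is false, the antecedent cannot hold. Either way u -> (u -> r) holds.

(⇐) This fails. Under u = F, r = F, the left side is false but the right side is true.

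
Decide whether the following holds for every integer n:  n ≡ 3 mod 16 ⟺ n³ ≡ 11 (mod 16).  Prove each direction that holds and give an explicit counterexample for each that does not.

Both directions hold.

Forward direction. Suppose n ≡ 3 mod 16. Write n = 16j + 3. Then (16j + 3)³ = 4096j³ + 2304j² + 432j + 27 = 16(256j³ + 144j² + 27j + 1) + 11, so n³ ≡ 11 (mod 16).

Converse. Suppose n³ ≡ 11 (mod 16). The only residue r in {0, …, 15} with r³ ≡ 11 (mod 16) is r = 3, so n ≡ 3 (mod 16).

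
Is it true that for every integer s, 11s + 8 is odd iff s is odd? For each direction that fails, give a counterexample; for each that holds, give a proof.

Both implications hold.

(⟹) Suppose 11s + 8 is odd. Since 11 is odd, 11s and s have the same parity, so 11s + 8 ≡ s + 8 (mod 2). As 8 is even, 11s + 8 is odd exactly when s is odd. Thus s is odd.

(⟸) Conversely, suppose s is odd; write s = 2j + 1. Then 11s + 8 = 11·(2j + 1) + 8 = 2·11j + 19, which is odd.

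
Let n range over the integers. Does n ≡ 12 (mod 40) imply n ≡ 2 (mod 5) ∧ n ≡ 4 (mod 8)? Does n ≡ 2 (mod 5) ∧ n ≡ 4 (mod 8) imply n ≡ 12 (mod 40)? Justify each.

Converse. If n ≡ 2 (mod 5) and n ≡ 4 (mod 8), then by the Chinese remainder theorem n ≡ 12 (mod 40). This is exactly n ≡ 12 (mod 40).

Forward direction. Suppose n ≡ 12 (mod 40); write n = 40j + 12. Since 5 ∣ 40, reducing mod 5 gives n ≡ 12 ≡ 2 (mod 5); since 8 ∣ 40, reducing mod 8 gives n ≡ 12 ≡ 4 (mod 8).

Equivalent; both directions hold.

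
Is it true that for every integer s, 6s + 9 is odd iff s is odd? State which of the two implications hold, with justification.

[⇒] This fails: take s = 0. Then 6s + 9 = 9, which is odd, yet s = 0 is even, not odd.

[⇐] Suppose s is odd. Since 6 is even, 6s is even for every s, so 6s + 9 has the same parity as 9, which is odd. Hence 6s + 9 is odd.

Only the reverse direction holds.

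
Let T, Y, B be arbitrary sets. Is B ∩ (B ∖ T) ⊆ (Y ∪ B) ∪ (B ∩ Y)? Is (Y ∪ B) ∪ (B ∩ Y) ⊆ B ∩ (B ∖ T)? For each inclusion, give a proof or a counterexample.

Only the forward inclusion holds.

(⟹) Let x ∈ B ∩ (B ∖ T). Then either x ∈ B and x ∉ T, Y; or x ∈ Y ∩ B and x ∉ T. In each case x ∈ (Y ∪ B) ∪ (B ∩ Y), so B ∩ (B ∖ T) ⊆ (Y ∪ B) ∪ (B ∩ Y).

(⟸) This inclusion fails. Take T = ∅, Y = {1}, B = ∅; then 1 ∈ (Y ∪ B) ∪ (B ∩ Y) but 1 ∉ B ∩ (B ∖ T).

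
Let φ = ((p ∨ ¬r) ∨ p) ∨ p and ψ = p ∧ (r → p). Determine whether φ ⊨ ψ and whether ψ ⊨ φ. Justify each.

The forward direction fails; the converse holds.

[⇒] This fails. Under p = F, r = F, the left side is true but the right side is false.

[⇐] Assume the antecedent. If p is true, ((p ∨ ¬r) ∨ p) ∨ p reduces to true regardless of the other variables. If p is false, the antecedent cannot hold. Either way ((p ∨ ¬r) ∨ p) ∨ p holds.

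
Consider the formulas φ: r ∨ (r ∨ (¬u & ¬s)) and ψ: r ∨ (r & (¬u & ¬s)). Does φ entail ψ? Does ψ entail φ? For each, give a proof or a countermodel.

(⇒) This fails. Under u = F, s = F, r = F, the left side is true but the right side is false.

(⇐) Assume the antecedent. If u is true, the antecedent forces (u = T, s = F, r = T) or (u = T, s = T, r = T), and r ∨ (r ∨ (¬u & ¬s)) holds there. If u is false, the antecedent forces (u = F, s = F, r = T) or (u = F, s = T, r = T), and r ∨ (r ∨ (¬u & ¬s)) holds there. Either way r ∨ (r ∨ (¬u & ¬s)) holds.

(⇒) fails; (⇐) holds.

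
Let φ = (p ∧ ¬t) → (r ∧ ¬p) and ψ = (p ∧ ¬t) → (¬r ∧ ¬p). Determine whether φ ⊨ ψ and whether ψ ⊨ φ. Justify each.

Both directions hold; the statement is true.

(←) Assume the antecedent. If p is true, the antecedent forces (p = T, t = T, r = F) or (p = T, t = T, r = T), and (p ∧ ¬t) → (r ∧ ¬p) holds there. If p is false, (p ∧ ¬t) → (r ∧ ¬p) reduces to true regardless of the other variables. Either way (p ∧ ¬t) → (r ∧ ¬p) holds.

(→) Assume the antecedent. If p is true, the antecedent forces (p = T, t = T, r = F) or (p = T, t = T, r = T), and (p ∧ ¬t) → (¬r ∧ ¬p) holds there. If p is false, (p ∧ ¬t) → (¬r ∧ ¬p) reduces to true regardless of the other variables. Either way (p ∧ ¬t) → (¬r ∧ ¬p) holds.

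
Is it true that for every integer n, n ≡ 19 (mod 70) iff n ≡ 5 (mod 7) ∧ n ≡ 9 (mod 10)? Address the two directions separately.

(→) Suppose n ≡ 19 (mod 70); write n = 70j + 19. Since 7 ∣ 70, reducing mod 7 gives n ≡ 19 ≡ 5 (mod 7); since 10 ∣ 70, reducing mod 10 gives n ≡ 19 ≡ 9 (mod 10).

(←) Conversely, if n ≡ 5 (mod 7) and n ≡ 9 (mod 10), then by the Chinese remainder theorem n ≡ 19 (mod 70). This is exactly n ≡ 19 (mod 70).

Equivalent; both directions hold.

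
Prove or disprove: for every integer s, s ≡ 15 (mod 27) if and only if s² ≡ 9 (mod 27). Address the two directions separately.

(⇒) holds; (⇐) fails.

(⟹) Suppose s ≡ 15 (mod 27). Write s = 27j + 15. Then (27j + 15)² = 729j² + 810j + 225 = 27(27j² + 30j + 8) + 9, so s² ≡ 9 (mod 27).

(⟸) This fails: take s = 3. Then 3² = 9 ≡ 9 (mod 27), yet 3 ≡ 3 (mod 27), not 15.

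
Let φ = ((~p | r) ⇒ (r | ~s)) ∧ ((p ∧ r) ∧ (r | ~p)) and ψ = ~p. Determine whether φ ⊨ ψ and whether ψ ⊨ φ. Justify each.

(⇒) fails and (⇐) fails.

(→) This fails. Under p = T, s = F, r = T, the left side is true but the right side is false.

(←) This fails. Under p = F, s = F, r = F, the left side is false but the right side is true.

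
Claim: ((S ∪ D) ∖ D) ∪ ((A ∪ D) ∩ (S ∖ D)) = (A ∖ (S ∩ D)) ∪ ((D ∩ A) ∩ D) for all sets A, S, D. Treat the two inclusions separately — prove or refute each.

(⊆) This inclusion fails. Take A = ∅, S = {1}, D = ∅; then 1 ∈ ((S ∪ D) ∖ D) ∪ ((A ∪ D) ∩ (S ∖ D)) but 1 ∉ (A ∖ (S ∩ D)) ∪ ((D ∩ A) ∩ D).

(⊇) This inclusion fails. Take A = {1}, S = ∅, D = ∅; then 1 ∈ (A ∖ (S ∩ D)) ∪ ((D ∩ A) ∩ D) but 1 ∉ ((S ∪ D) ∖ D) ∪ ((A ∪ D) ∩ (S ∖ D)).

Neither inclusion holds.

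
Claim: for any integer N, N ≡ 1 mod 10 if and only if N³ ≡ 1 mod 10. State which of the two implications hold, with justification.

(⇐) Suppose N³ ≡ 1 (mod 10). The only residue r in {0, …, 9} with r³ ≡ 1 (mod 10) is r = 1, so N ≡ 1 (mod 10).

(⇒) Suppose N ≡ 1 mod 10. Write N = 10j + 1. Then (10j + 1)³ = 1000j³ + 300j² + 30j + 1 = 10(100j³ + 30j² + 3j) + 1, so N³ ≡ 1 (mod 10).

The biconditional holds.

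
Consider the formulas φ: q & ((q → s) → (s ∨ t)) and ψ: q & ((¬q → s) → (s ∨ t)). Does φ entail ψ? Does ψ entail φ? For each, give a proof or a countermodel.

(⇒) This fails. Under s = F, t = F, q = T, the left side is true but the right side is false.

(⇐) Assume the antecedent. If s is true, the antecedent forces (s = T, t = F, q = T) or (s = T, t = T, q = T), and q & ((q → s) → (s ∨ t)) holds there. If s is false, the antecedent forces (s = F, t = T, q = T), and q & ((q → s) → (s ∨ t)) holds there. Either way q & ((q → s) → (s ∨ t)) holds.

Not equivalent: only (⇐) holds.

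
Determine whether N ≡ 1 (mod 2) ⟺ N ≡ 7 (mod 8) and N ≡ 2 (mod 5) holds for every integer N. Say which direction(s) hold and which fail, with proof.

Only the reverse direction holds.

[⇐] If N ≡ 7 (mod 8) and N ≡ 2 (mod 5), then by the Chinese remainder theorem N ≡ 7 (mod 40). Since 7 ≡ 1 (mod 2) and 2 ∣ 40, we get N ≡ 1 (mod 2).

[⇒] This fails: N = 1 gives 1 ≡ 1 (mod 2) but 1 ≡ 1 (mod 8), so the conjunction on the right does not hold.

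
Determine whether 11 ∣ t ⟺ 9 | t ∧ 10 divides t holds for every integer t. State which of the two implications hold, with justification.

[⇒] This fails: take t = 11. Certainly 11 ∣ 11, but 9 ∤ 11.

[⇐] This fails: take t = 90. Both 9 ∣ 90 and 10 ∣ 90, yet 90 is not a multiple of 11 (since 90 = 8·11 + 2), so 11 ∤ 90.

Both directions fail.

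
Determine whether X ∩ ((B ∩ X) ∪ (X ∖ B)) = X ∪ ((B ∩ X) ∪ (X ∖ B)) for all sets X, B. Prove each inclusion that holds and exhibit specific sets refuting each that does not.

(⟹) Let x ∈ X ∩ ((B ∩ X) ∪ (X ∖ B)). Then either x ∈ X and x ∉ B; or x ∈ X ∩ B. In each case x ∈ X ∪ ((B ∩ X) ∪ (X ∖ B)), so X ∩ ((B ∩ X) ∪ (X ∖ B)) ⊆ X ∪ ((B ∩ X) ∪ (X ∖ B)).

(⟸) Let x ∈ X ∪ ((B ∩ X) ∪ (X ∖ B)). Then either x ∈ X and x ∉ B; or x ∈ X ∩ B. In each case x ∈ X ∩ ((B ∩ X) ∪ (X ∖ B)), so X ∪ ((B ∩ X) ∪ (X ∖ B)) ⊆ X ∩ ((B ∩ X) ∪ (X ∖ B)).

The two sets are equal.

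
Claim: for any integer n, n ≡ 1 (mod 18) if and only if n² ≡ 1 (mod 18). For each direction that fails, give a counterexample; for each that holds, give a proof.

Not equivalent: only (⇒) holds.

(⟸) This fails: take n = 17. Then 17² = 289 ≡ 1 (mod 18), yet 17 ≡ 17 (mod 18), not 1.

(⟹) Suppose n ≡ 1 (mod 18). Write n = 18j + 1. Then (18j + 1)² = 324j² + 36j + 1 = 18(18j² + 2j) + 1, so n² ≡ 1 (mod 18).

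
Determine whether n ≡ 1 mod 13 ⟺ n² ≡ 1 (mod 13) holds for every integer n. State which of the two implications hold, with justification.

Only the forward implication holds.

(→) Suppose n ≡ 1 mod 13. Write n = 13j + 1. Then (13j + 1)² = 169j² + 26j + 1 = 13(13j² + 2j) + 1, so n² ≡ 1 (mod 13).

(←) This fails: take n = 12. Then 12² = 144 ≡ 1 (mod 13), yet 12 ≡ 12 (mod 13), not 1.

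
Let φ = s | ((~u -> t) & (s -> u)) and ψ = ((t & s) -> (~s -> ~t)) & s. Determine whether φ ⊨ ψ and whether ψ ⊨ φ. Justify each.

Only the reverse direction holds.

(⇒) This fails. Under u = T, t = F, s = F, the left side is true but the right side is false.

(⇐) Assume the antecedent. If u is true, s | ((~u -> t) & (s -> u)) reduces to true regardless of the other variables. If u is false, the antecedent forces (u = F, t = F, s = T) or (u = F, t = T, s = T), and s | ((~u -> t) & (s -> u)) holds there. Either way s | ((~u -> t) & (s -> u)) holds.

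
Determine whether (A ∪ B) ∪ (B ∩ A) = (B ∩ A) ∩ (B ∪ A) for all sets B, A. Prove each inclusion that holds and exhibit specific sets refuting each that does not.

(⟹) This inclusion fails. Take B = {1}, A = ∅; then 1 ∈ (A ∪ B) ∪ (B ∩ A) but 1 ∉ (B ∩ A) ∩ (B ∪ A).

(⟸) Let x ∈ (B ∩ A) ∩ (B ∪ A). Then x ∈ B ∩ A, from which x ∈ (A ∪ B) ∪ (B ∩ A).

Only the reverse inclusion holds.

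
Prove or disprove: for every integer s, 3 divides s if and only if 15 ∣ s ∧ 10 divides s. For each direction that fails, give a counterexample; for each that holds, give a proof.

(⇐) Suppose 15 ∣ s and 10 ∣ s. Any common multiple of 15 and 10 is a multiple of their lcm; here lcm(15, 10) = 15·10/gcd(15, 10) = 150/5 = 30, so 30 ∣ s. Since 3 ∣ 30, it follows that 3 ∣ s.

(⇒) This fails: take s = 3. Certainly 3 ∣ 3, but 15 ∤ 3.

Only the reverse direction holds.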